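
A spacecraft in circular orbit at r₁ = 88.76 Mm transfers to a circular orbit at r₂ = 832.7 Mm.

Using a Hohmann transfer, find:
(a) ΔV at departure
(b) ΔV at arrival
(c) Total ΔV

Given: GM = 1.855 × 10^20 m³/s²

Convert to SI: r₁ = 88.76 Mm = 8.876e+07 m; r₂ = 832.7 Mm = 8.327e+08 m.
Transfer semi-major axis: a_t = (r₁ + r₂)/2 = (8.876e+07 + 8.327e+08)/2 = 4.6073e+08 m.
Circular speeds: v₁ = √(GM/r₁) = 1.44565e+06 m/s, v₂ = √(GM/r₂) = 471984 m/s.
Transfer speeds (vis-viva v² = GM(2/r − 1/a_t)): v₁ᵗ = 1.9435e+06 m/s, v₂ᵗ = 207163 m/s.
(a) ΔV₁ = |v₁ᵗ − v₁| ≈ 4.978e+05 m/s = 497.8 km/s.
(b) ΔV₂ = |v₂ − v₂ᵗ| ≈ 2.648e+05 m/s = 264.8 km/s.
(c) ΔV_total = ΔV₁ + ΔV₂ ≈ 7.627e+05 m/s = 762.7 km/s.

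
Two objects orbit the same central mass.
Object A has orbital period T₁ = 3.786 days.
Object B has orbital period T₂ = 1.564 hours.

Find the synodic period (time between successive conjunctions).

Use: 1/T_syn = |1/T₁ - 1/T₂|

Convert to SI: T₁ = 3.786 days = 327110 s; T₂ = 1.564 hours = 5630.4 s.
T_syn = |T₁ · T₂ / (T₁ − T₂)|.
T_syn = |327110 · 5630.4 / (327110 − 5630.4)| s ≈ 5729 s = 1.591 hours.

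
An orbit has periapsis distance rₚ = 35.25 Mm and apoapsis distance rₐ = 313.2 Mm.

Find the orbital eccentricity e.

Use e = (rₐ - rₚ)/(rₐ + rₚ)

Convert to SI: rₚ = 35.25 Mm = 3.525e+07 m; rₐ = 313.2 Mm = 3.132e+08 m.
e = (rₐ − rₚ) / (rₐ + rₚ).
e = (3.132e+08 − 3.525e+07) / (3.132e+08 + 3.525e+07) = 2.7795e+08 / 3.4845e+08 ≈ 0.7977.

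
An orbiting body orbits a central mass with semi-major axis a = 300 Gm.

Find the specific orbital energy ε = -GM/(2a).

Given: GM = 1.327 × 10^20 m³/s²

Convert to SI: a = 300 Gm = 3e+11 m.
ε = −GM / (2a).
ε = −1.327e+20 / (2 · 3e+11) J/kg ≈ -2.212e+08 J/kg = -221.2 MJ/kg.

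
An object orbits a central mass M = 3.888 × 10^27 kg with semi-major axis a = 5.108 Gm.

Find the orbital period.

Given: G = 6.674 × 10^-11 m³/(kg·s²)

Convert to SI: a = 5.108 Gm = 5.108e+09 m.
GM = G · M = 6.674e-11 · 3.888e+27 = 2.59485e+17 m³/s².
Kepler's third law: T = 2π √(a³ / GM).
Substituting a = 5.108e+09 m and GM = 2.59485e+17 m³/s²:
T = 2π √((5.108e+09)³ / 2.59485e+17) s
T ≈ 4.503e+06 s = 52.12 days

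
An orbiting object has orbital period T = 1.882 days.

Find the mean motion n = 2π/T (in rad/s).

Convert to SI: T = 1.882 days = 162605 s.
n = 2π / T.
n = 2π / 162605 s ≈ 3.864e-05 rad/s.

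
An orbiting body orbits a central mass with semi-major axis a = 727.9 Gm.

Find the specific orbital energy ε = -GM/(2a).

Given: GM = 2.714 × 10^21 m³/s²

Convert to SI: a = 727.9 Gm = 7.279e+11 m.
ε = −GM / (2a).
ε = −2.714e+21 / (2 · 7.279e+11) J/kg ≈ -1.864e+09 J/kg = -1.864 GJ/kg.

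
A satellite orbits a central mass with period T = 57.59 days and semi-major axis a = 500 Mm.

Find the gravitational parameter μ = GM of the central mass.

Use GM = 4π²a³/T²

Convert to SI: T = 57.59 days = 4.97578e+06 s; a = 500 Mm = 5e+08 m.
GM = 4π² · a³ / T².
GM = 4π² · (5e+08)³ / (4.97578e+06)² m³/s² ≈ 1.993e+14 m³/s² = 1.993 × 10^14 m³/s².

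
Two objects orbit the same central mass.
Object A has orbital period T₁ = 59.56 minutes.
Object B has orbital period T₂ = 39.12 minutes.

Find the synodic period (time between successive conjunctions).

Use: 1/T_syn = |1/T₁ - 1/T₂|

Convert to SI: T₁ = 59.56 minutes = 3573.6 s; T₂ = 39.12 minutes = 2347.2 s.
T_syn = |T₁ · T₂ / (T₁ − T₂)|.
T_syn = |3573.6 · 2347.2 / (3573.6 − 2347.2)| s ≈ 6839 s = 1.9 hours.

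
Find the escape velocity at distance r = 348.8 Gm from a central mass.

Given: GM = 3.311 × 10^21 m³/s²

Convert to SI: r = 348.8 Gm = 3.488e+11 m.
Escape velocity comes from setting total energy to zero: ½v² − GM/r = 0 ⇒ v_esc = √(2GM / r).
v_esc = √(2 · 3.311e+21 / 3.488e+11) m/s ≈ 1.378e+05 m/s = 137.8 km/s.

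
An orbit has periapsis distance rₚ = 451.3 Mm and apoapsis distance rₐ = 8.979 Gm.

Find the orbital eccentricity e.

Convert to SI: rₚ = 451.3 Mm = 4.513e+08 m; rₐ = 8.979 Gm = 8.979e+09 m.
e = (rₐ − rₚ) / (rₐ + rₚ).
e = (8.979e+09 − 4.513e+08) / (8.979e+09 + 4.513e+08) = 8.5277e+09 / 9.4303e+09 ≈ 0.9043.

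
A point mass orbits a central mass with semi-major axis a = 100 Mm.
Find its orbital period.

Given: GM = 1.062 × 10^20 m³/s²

Convert to SI: a = 100 Mm = 1e+08 m.
Kepler's third law: T = 2π √(a³ / GM).
Substituting a = 1e+08 m and GM = 1.062e+20 m³/s²:
T = 2π √((1e+08)³ / 1.062e+20) s
T ≈ 609.7 s = 10.16 minutes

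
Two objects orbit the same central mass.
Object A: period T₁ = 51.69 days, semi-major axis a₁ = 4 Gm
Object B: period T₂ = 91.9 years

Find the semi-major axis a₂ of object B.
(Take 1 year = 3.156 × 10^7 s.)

Convert to SI: T₁ = 51.69 days = 4.46602e+06 s; a₁ = 4 Gm = 4e+09 m; T₂ = 91.9 years = 2.90036e+09 s.
Kepler's third law: (T₁/T₂)² = (a₁/a₂)³ ⇒ a₂ = a₁ · (T₂/T₁)^(2/3).
T₂/T₁ = 2.90036e+09 / 4.46602e+06 = 649.43.
a₂ = 4e+09 · (649.43)^(2/3) m ≈ 3e+11 m = 300 Gm.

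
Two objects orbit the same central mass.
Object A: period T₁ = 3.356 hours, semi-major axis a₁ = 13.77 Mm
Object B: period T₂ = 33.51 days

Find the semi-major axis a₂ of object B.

Convert to SI: T₁ = 3.356 hours = 12081.6 s; a₁ = 13.77 Mm = 1.377e+07 m; T₂ = 33.51 days = 2.89526e+06 s.
Kepler's third law: (T₁/T₂)² = (a₁/a₂)³ ⇒ a₂ = a₁ · (T₂/T₁)^(2/3).
T₂/T₁ = 2.89526e+06 / 12081.6 = 239.642.
a₂ = 1.377e+07 · (239.642)^(2/3) m ≈ 5.313e+08 m = 531.3 Mm.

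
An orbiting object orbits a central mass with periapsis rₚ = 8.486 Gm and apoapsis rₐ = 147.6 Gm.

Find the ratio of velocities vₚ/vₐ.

Convert to SI: rₚ = 8.486 Gm = 8.486e+09 m; rₐ = 147.6 Gm = 1.476e+11 m.
Conservation of angular momentum gives rₚvₚ = rₐvₐ, so vₚ/vₐ = rₐ/rₚ.
vₚ/vₐ = 1.476e+11 / 8.486e+09 ≈ 17.39.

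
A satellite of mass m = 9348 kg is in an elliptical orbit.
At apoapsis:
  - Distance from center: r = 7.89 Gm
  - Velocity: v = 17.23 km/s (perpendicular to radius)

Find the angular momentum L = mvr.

Convert to SI: r = 7.89 Gm = 7.89e+09 m; v = 17.23 km/s = 17230 m/s.
Since v is perpendicular to r, L = m · v · r.
L = 9348 · 17230 · 7.89e+09 kg·m²/s ≈ 1.271e+18 kg·m²/s.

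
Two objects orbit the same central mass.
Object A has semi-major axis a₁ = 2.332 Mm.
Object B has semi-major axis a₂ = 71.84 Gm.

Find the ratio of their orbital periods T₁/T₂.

Convert to SI: a₁ = 2.332 Mm = 2.332e+06 m; a₂ = 71.84 Gm = 7.184e+10 m.
From Kepler's third law, (T₁/T₂)² = (a₁/a₂)³, so T₁/T₂ = (a₁/a₂)^(3/2).
a₁/a₂ = 2.332e+06 / 7.184e+10 = 3.2461e-05.
T₁/T₂ = (3.2461e-05)^(3/2) ≈ 1.849e-07.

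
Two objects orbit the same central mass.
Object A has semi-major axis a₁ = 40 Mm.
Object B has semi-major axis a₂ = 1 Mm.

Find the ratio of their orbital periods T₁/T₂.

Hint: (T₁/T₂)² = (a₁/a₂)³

Convert to SI: a₁ = 40 Mm = 4e+07 m; a₂ = 1 Mm = 1e+06 m.
From Kepler's third law, (T₁/T₂)² = (a₁/a₂)³, so T₁/T₂ = (a₁/a₂)^(3/2).
a₁/a₂ = 4e+07 / 1e+06 = 40.
T₁/T₂ = (40)^(3/2) ≈ 253.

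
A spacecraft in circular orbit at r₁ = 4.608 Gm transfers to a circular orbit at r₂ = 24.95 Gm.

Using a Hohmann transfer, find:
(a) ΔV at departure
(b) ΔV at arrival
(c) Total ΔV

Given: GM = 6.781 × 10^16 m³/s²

Convert to SI: r₁ = 4.608 Gm = 4.608e+09 m; r₂ = 24.95 Gm = 2.495e+10 m.
Transfer semi-major axis: a_t = (r₁ + r₂)/2 = (4.608e+09 + 2.495e+10)/2 = 1.4779e+10 m.
Circular speeds: v₁ = √(GM/r₁) = 3836.11 m/s, v₂ = √(GM/r₂) = 1648.59 m/s.
Transfer speeds (vis-viva v² = GM(2/r − 1/a_t)): v₁ᵗ = 4984.29 m/s, v₂ᵗ = 920.546 m/s.
(a) ΔV₁ = |v₁ᵗ − v₁| ≈ 1148 m/s = 1.148 km/s.
(b) ΔV₂ = |v₂ − v₂ᵗ| ≈ 728 m/s = 728 m/s.
(c) ΔV_total = ΔV₁ + ΔV₂ ≈ 1876 m/s = 1.876 km/s.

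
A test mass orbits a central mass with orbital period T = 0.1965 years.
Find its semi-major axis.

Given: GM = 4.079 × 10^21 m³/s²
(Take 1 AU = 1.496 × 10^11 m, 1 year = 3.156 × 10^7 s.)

Convert to SI: T = 0.1965 years = 6.20154e+06 s.
Invert Kepler's third law: a = (GM · T² / (4π²))^(1/3).
Substituting T = 6.20154e+06 s and GM = 4.079e+21 m³/s²:
a = (4.079e+21 · (6.20154e+06)² / (4π²))^(1/3) m
a ≈ 1.584e+11 m = 1.059 AU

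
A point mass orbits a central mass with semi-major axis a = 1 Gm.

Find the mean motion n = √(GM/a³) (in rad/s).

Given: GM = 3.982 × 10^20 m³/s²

Convert to SI: a = 1 Gm = 1e+09 m.
n = √(GM / a³).
n = √(3.982e+20 / (1e+09)³) rad/s ≈ 0.000631 rad/s.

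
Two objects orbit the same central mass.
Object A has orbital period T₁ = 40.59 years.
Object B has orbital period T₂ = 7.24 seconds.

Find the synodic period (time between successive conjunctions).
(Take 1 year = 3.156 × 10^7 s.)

Convert to SI: T₁ = 40.59 years = 1.28102e+09 s.
T_syn = |T₁ · T₂ / (T₁ − T₂)|.
T_syn = |1.28102e+09 · 7.24 / (1.28102e+09 − 7.24)| s ≈ 7.24 s = 7.24 seconds.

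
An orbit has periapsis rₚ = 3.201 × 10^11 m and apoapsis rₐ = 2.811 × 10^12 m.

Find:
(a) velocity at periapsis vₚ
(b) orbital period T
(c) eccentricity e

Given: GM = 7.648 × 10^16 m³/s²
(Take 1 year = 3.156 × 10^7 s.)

(a) With a = (rₚ + rₐ)/2 = 1.56555e+12 m, vₚ = √(GM (2/rₚ − 1/a)) = √(7.648e+16 · (2/3.201e+11 − 1/1.56555e+12)) m/s ≈ 655 m/s
(b) With a = (rₚ + rₐ)/2 = 1.56555e+12 m, T = 2π √(a³/GM) = 2π √((1.56555e+12)³/7.648e+16) s ≈ 4.45e+10 s
(c) e = (rₐ − rₚ)/(rₐ + rₚ) = (2.811e+12 − 3.201e+11)/(2.811e+12 + 3.201e+11) ≈ 0.7955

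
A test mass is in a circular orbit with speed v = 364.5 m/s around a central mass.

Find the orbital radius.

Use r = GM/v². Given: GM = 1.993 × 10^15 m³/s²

For a circular orbit, v² = GM / r, so r = GM / v².
r = 1.993e+15 / (364.5)² m ≈ 1.5e+10 m = 15 Gm.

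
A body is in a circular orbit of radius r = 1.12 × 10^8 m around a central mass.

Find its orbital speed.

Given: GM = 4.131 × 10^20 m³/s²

For a circular orbit, gravity supplies the centripetal force, so v = √(GM / r).
v = √(4.131e+20 / 1.12e+08) m/s ≈ 1.921e+06 m/s = 1921 km/s.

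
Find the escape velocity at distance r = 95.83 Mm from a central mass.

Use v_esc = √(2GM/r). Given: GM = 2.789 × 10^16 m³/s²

Convert to SI: r = 95.83 Mm = 9.583e+07 m.
Escape velocity comes from setting total energy to zero: ½v² − GM/r = 0 ⇒ v_esc = √(2GM / r).
v_esc = √(2 · 2.789e+16 / 9.583e+07) m/s ≈ 2.413e+04 m/s = 24.13 km/s.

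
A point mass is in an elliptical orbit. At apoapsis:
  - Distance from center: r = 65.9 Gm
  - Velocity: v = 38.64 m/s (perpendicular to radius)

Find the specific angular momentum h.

Convert to SI: r = 65.9 Gm = 6.59e+10 m.
With v perpendicular to r, h = r · v.
h = 6.59e+10 · 38.64 m²/s ≈ 2.546e+12 m²/s.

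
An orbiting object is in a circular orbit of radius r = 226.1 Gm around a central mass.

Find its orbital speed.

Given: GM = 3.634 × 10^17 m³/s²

Convert to SI: r = 226.1 Gm = 2.261e+11 m.
For a circular orbit, gravity supplies the centripetal force, so v = √(GM / r).
v = √(3.634e+17 / 2.261e+11) m/s ≈ 1268 m/s = 1.268 km/s.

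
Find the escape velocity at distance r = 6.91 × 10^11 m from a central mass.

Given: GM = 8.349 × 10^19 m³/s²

Escape velocity comes from setting total energy to zero: ½v² − GM/r = 0 ⇒ v_esc = √(2GM / r).
v_esc = √(2 · 8.349e+19 / 6.91e+11) m/s ≈ 1.555e+04 m/s = 15.55 km/s.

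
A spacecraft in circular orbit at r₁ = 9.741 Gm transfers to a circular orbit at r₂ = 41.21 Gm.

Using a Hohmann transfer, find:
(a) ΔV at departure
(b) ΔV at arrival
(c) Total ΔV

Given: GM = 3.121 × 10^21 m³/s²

Convert to SI: r₁ = 9.741 Gm = 9.741e+09 m; r₂ = 41.21 Gm = 4.121e+10 m.
Transfer semi-major axis: a_t = (r₁ + r₂)/2 = (9.741e+09 + 4.121e+10)/2 = 2.54755e+10 m.
Circular speeds: v₁ = √(GM/r₁) = 566037 m/s, v₂ = √(GM/r₂) = 275198 m/s.
Transfer speeds (vis-viva v² = GM(2/r − 1/a_t)): v₁ᵗ = 719921 m/s, v₂ᵗ = 170171 m/s.
(a) ΔV₁ = |v₁ᵗ − v₁| ≈ 1.539e+05 m/s = 153.9 km/s.
(b) ΔV₂ = |v₂ − v₂ᵗ| ≈ 1.05e+05 m/s = 105 km/s.
(c) ΔV_total = ΔV₁ + ΔV₂ ≈ 2.589e+05 m/s = 258.9 km/s.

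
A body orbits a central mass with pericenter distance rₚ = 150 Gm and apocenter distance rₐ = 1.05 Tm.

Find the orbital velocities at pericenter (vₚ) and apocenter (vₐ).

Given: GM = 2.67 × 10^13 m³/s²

Convert to SI: rₚ = 150 Gm = 1.5e+11 m; rₐ = 1.05 Tm = 1.05e+12 m.
Use the vis-viva equation v² = GM(2/r − 1/a) with a = (rₚ + rₐ)/2 = (1.5e+11 + 1.05e+12)/2 = 6e+11 m.
vₚ = √(GM · (2/rₚ − 1/a)) = √(2.67e+13 · (2/1.5e+11 − 1/6e+11)) m/s ≈ 17.65 m/s = 17.65 m/s.
vₐ = √(GM · (2/rₐ − 1/a)) = √(2.67e+13 · (2/1.05e+12 − 1/6e+11)) m/s ≈ 2.521 m/s = 2.521 m/s.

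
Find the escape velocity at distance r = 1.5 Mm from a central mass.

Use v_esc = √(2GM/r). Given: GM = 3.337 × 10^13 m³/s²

Convert to SI: r = 1.5 Mm = 1.5e+06 m.
Escape velocity comes from setting total energy to zero: ½v² − GM/r = 0 ⇒ v_esc = √(2GM / r).
v_esc = √(2 · 3.337e+13 / 1.5e+06) m/s ≈ 6670 m/s = 6.67 km/s.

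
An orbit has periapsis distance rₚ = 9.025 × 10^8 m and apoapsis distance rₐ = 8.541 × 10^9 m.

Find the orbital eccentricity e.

e = (rₐ − rₚ) / (rₐ + rₚ).
e = (8.541e+09 − 9.025e+08) / (8.541e+09 + 9.025e+08) = 7.6385e+09 / 9.4435e+09 ≈ 0.8089.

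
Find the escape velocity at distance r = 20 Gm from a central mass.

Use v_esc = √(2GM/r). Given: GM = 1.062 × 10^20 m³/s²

Convert to SI: r = 20 Gm = 2e+10 m.
Escape velocity comes from setting total energy to zero: ½v² − GM/r = 0 ⇒ v_esc = √(2GM / r).
v_esc = √(2 · 1.062e+20 / 2e+10) m/s ≈ 1.031e+05 m/s = 103.1 km/s.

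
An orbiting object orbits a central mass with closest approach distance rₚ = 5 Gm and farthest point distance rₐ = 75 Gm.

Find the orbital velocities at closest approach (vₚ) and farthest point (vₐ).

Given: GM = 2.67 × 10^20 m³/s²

Convert to SI: rₚ = 5 Gm = 5e+09 m; rₐ = 75 Gm = 7.5e+10 m.
Use the vis-viva equation v² = GM(2/r − 1/a) with a = (rₚ + rₐ)/2 = (5e+09 + 7.5e+10)/2 = 4e+10 m.
vₚ = √(GM · (2/rₚ − 1/a)) = √(2.67e+20 · (2/5e+09 − 1/4e+10)) m/s ≈ 3.164e+05 m/s = 316.4 km/s.
vₐ = √(GM · (2/rₐ − 1/a)) = √(2.67e+20 · (2/7.5e+10 − 1/4e+10)) m/s ≈ 2.11e+04 m/s = 21.1 km/s.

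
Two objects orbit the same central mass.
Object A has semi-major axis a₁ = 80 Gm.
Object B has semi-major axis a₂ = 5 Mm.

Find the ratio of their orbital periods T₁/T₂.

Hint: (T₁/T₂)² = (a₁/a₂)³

Convert to SI: a₁ = 80 Gm = 8e+10 m; a₂ = 5 Mm = 5e+06 m.
From Kepler's third law, (T₁/T₂)² = (a₁/a₂)³, so T₁/T₂ = (a₁/a₂)^(3/2).
a₁/a₂ = 8e+10 / 5e+06 = 16000.
T₁/T₂ = (16000)^(3/2) ≈ 2.024e+06.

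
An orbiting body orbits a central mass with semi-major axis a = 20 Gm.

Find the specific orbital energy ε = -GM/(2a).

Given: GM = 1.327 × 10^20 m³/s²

Convert to SI: a = 20 Gm = 2e+10 m.
ε = −GM / (2a).
ε = −1.327e+20 / (2 · 2e+10) J/kg ≈ -3.318e+09 J/kg = -3.317 GJ/kg.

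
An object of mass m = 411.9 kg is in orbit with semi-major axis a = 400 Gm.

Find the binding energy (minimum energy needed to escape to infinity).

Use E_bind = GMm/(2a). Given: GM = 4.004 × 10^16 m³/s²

Convert to SI: a = 400 Gm = 4e+11 m.
Total orbital energy is E = −GMm/(2a); binding energy is E_bind = −E = GMm/(2a).
E_bind = 4.004e+16 · 411.9 / (2 · 4e+11) J ≈ 2.062e+07 J = 20.62 MJ.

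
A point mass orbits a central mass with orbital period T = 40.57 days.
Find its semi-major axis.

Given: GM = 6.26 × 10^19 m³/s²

Convert to SI: T = 40.57 days = 3.50525e+06 s.
Invert Kepler's third law: a = (GM · T² / (4π²))^(1/3).
Substituting T = 3.50525e+06 s and GM = 6.26e+19 m³/s²:
a = (6.26e+19 · (3.50525e+06)² / (4π²))^(1/3) m
a ≈ 2.691e+10 m = 26.91 Gm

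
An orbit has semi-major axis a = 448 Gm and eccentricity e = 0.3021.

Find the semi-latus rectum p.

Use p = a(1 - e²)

Convert to SI: a = 448 Gm = 4.48e+11 m.
p = a (1 − e²).
p = 4.48e+11 · (1 − (0.3021)²) = 4.48e+11 · 0.908736 ≈ 4.071e+11 m = 407.1 Gm.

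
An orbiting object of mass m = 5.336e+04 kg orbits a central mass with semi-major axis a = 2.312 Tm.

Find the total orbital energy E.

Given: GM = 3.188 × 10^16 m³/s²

Convert to SI: a = 2.312 Tm = 2.312e+12 m.
E = −GMm / (2a).
E = −3.188e+16 · 5.336e+04 / (2 · 2.312e+12) J ≈ -3.679e+08 J = -367.9 MJ.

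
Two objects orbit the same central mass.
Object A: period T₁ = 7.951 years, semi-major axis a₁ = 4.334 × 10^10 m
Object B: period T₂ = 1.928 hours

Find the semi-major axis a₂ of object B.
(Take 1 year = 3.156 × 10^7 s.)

Convert to SI: T₁ = 7.951 years = 2.50934e+08 s; T₂ = 1.928 hours = 6940.8 s.
Kepler's third law: (T₁/T₂)² = (a₁/a₂)³ ⇒ a₂ = a₁ · (T₂/T₁)^(2/3).
T₂/T₁ = 6940.8 / 2.50934e+08 = 2.76599e-05.
a₂ = 4.334e+10 · (2.76599e-05)^(2/3) m ≈ 3.964e+07 m = 3.964 × 10^7 m.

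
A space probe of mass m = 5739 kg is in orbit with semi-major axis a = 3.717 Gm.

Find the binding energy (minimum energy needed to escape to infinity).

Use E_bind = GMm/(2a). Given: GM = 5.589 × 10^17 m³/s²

Convert to SI: a = 3.717 Gm = 3.717e+09 m.
Total orbital energy is E = −GMm/(2a); binding energy is E_bind = −E = GMm/(2a).
E_bind = 5.589e+17 · 5739 / (2 · 3.717e+09) J ≈ 4.315e+11 J = 431.5 GJ.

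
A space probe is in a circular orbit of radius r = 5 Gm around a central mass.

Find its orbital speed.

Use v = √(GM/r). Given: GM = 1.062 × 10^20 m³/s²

Convert to SI: r = 5 Gm = 5e+09 m.
For a circular orbit, gravity supplies the centripetal force, so v = √(GM / r).
v = √(1.062e+20 / 5e+09) m/s ≈ 1.457e+05 m/s = 145.7 km/s.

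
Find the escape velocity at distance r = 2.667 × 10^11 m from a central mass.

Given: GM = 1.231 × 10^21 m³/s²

Escape velocity comes from setting total energy to zero: ½v² − GM/r = 0 ⇒ v_esc = √(2GM / r).
v_esc = √(2 · 1.231e+21 / 2.667e+11) m/s ≈ 9.608e+04 m/s = 96.08 km/s.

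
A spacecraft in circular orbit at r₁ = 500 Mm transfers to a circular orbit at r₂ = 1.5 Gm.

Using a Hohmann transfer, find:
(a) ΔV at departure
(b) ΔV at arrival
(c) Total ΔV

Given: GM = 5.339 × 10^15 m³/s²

Convert to SI: r₁ = 500 Mm = 5e+08 m; r₂ = 1.5 Gm = 1.5e+09 m.
Transfer semi-major axis: a_t = (r₁ + r₂)/2 = (5e+08 + 1.5e+09)/2 = 1e+09 m.
Circular speeds: v₁ = √(GM/r₁) = 3267.72 m/s, v₂ = √(GM/r₂) = 1886.62 m/s.
Transfer speeds (vis-viva v² = GM(2/r − 1/a_t)): v₁ᵗ = 4002.12 m/s, v₂ᵗ = 1334.04 m/s.
(a) ΔV₁ = |v₁ᵗ − v₁| ≈ 734.4 m/s = 734.4 m/s.
(b) ΔV₂ = |v₂ − v₂ᵗ| ≈ 552.6 m/s = 552.6 m/s.
(c) ΔV_total = ΔV₁ + ΔV₂ ≈ 1287 m/s = 1.287 km/s.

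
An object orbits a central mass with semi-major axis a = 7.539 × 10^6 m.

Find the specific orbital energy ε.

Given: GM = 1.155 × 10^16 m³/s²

ε = −GM / (2a).
ε = −1.155e+16 / (2 · 7.539e+06) J/kg ≈ -7.66e+08 J/kg = -766 MJ/kg.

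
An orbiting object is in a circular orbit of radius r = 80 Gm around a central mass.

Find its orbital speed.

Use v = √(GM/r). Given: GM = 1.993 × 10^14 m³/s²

Convert to SI: r = 80 Gm = 8e+10 m.
For a circular orbit, gravity supplies the centripetal force, so v = √(GM / r).
v = √(1.993e+14 / 8e+10) m/s ≈ 49.91 m/s = 49.91 m/s.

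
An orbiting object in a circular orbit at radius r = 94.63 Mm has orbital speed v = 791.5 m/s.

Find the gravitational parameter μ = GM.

Convert to SI: r = 94.63 Mm = 9.463e+07 m.
For a circular orbit v² = GM/r, so GM = v² · r.
GM = (791.5)² · 9.463e+07 m³/s² ≈ 5.928e+13 m³/s² = 5.928 × 10^13 m³/s².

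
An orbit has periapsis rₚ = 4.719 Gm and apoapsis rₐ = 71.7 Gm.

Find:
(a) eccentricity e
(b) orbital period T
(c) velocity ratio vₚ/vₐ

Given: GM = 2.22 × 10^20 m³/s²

Convert to SI: rₚ = 4.719 Gm = 4.719e+09 m; rₐ = 71.7 Gm = 7.17e+10 m.
(a) e = (rₐ − rₚ)/(rₐ + rₚ) = (7.17e+10 − 4.719e+09)/(7.17e+10 + 4.719e+09) ≈ 0.8765
(b) With a = (rₚ + rₐ)/2 = 3.82095e+10 m, T = 2π √(a³/GM) = 2π √((3.82095e+10)³/2.22e+20) s ≈ 3.15e+06 s
(c) Conservation of angular momentum (rₚvₚ = rₐvₐ) gives vₚ/vₐ = rₐ/rₚ = 7.17e+10/4.719e+09 ≈ 15.19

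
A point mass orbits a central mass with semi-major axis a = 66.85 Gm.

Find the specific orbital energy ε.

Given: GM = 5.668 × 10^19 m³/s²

Convert to SI: a = 66.85 Gm = 6.685e+10 m.
ε = −GM / (2a).
ε = −5.668e+19 / (2 · 6.685e+10) J/kg ≈ -4.239e+08 J/kg = -423.9 MJ/kg.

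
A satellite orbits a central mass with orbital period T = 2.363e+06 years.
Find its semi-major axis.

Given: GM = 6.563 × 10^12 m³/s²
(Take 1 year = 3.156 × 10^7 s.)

Convert to SI: T = 2.363e+06 years = 7.45763e+13 s.
Invert Kepler's third law: a = (GM · T² / (4π²))^(1/3).
Substituting T = 7.45763e+13 s and GM = 6.563e+12 m³/s²:
a = (6.563e+12 · (7.45763e+13)² / (4π²))^(1/3) m
a ≈ 9.742e+12 m = 9.742 Tm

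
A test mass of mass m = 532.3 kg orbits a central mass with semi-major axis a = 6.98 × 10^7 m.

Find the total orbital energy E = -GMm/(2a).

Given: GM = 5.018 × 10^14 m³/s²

E = −GMm / (2a).
E = −5.018e+14 · 532.3 / (2 · 6.98e+07) J ≈ -1.913e+09 J = -1.913 GJ.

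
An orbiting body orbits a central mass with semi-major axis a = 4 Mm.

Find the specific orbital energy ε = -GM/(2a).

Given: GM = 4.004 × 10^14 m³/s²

Convert to SI: a = 4 Mm = 4e+06 m.
ε = −GM / (2a).
ε = −4.004e+14 / (2 · 4e+06) J/kg ≈ -5.005e+07 J/kg = -50.05 MJ/kg.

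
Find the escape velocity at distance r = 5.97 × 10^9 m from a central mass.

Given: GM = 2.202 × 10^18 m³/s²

Escape velocity comes from setting total energy to zero: ½v² − GM/r = 0 ⇒ v_esc = √(2GM / r).
v_esc = √(2 · 2.202e+18 / 5.97e+09) m/s ≈ 2.716e+04 m/s = 27.16 km/s.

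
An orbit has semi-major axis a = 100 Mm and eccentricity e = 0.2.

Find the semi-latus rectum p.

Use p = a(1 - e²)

Convert to SI: a = 100 Mm = 1e+08 m.
p = a (1 − e²).
p = 1e+08 · (1 − (0.2)²) = 1e+08 · 0.96 ≈ 9.6e+07 m = 96 Mm.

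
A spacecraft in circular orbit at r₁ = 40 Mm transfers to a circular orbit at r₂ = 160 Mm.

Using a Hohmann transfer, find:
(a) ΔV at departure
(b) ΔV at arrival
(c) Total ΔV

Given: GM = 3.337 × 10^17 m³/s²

Convert to SI: r₁ = 40 Mm = 4e+07 m; r₂ = 160 Mm = 1.6e+08 m.
Transfer semi-major axis: a_t = (r₁ + r₂)/2 = (4e+07 + 1.6e+08)/2 = 1e+08 m.
Circular speeds: v₁ = √(GM/r₁) = 91337.3 m/s, v₂ = √(GM/r₂) = 45668.6 m/s.
Transfer speeds (vis-viva v² = GM(2/r − 1/a_t)): v₁ᵗ = 115534 m/s, v₂ᵗ = 28883.4 m/s.
(a) ΔV₁ = |v₁ᵗ − v₁| ≈ 2.42e+04 m/s = 24.2 km/s.
(b) ΔV₂ = |v₂ − v₂ᵗ| ≈ 1.679e+04 m/s = 16.79 km/s.
(c) ΔV_total = ΔV₁ + ΔV₂ ≈ 4.098e+04 m/s = 40.98 km/s.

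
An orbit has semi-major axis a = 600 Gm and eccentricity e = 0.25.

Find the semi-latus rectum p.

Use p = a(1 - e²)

Convert to SI: a = 600 Gm = 6e+11 m.
p = a (1 − e²).
p = 6e+11 · (1 − (0.25)²) = 6e+11 · 0.9375 ≈ 5.625e+11 m = 562.5 Gm.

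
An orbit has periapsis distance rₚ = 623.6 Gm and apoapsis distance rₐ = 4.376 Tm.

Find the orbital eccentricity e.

Convert to SI: rₚ = 623.6 Gm = 6.236e+11 m; rₐ = 4.376 Tm = 4.376e+12 m.
e = (rₐ − rₚ) / (rₐ + rₚ).
e = (4.376e+12 − 6.236e+11) / (4.376e+12 + 6.236e+11) = 3.7524e+12 / 4.9996e+12 ≈ 0.7505.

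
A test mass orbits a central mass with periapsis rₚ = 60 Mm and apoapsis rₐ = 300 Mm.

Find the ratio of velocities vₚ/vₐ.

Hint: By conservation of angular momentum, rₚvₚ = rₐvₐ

Convert to SI: rₚ = 60 Mm = 6e+07 m; rₐ = 300 Mm = 3e+08 m.
Conservation of angular momentum gives rₚvₚ = rₐvₐ, so vₚ/vₐ = rₐ/rₚ.
vₚ/vₐ = 3e+08 / 6e+07 ≈ 5.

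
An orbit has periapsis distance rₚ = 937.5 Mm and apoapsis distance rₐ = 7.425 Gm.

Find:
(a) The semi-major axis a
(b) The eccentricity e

Convert to SI: rₚ = 937.5 Mm = 9.375e+08 m; rₐ = 7.425 Gm = 7.425e+09 m.
(a) a = (rₚ + rₐ) / 2 = (9.375e+08 + 7.425e+09) / 2 ≈ 4.181e+09 m = 4.181 Gm.
(b) e = (rₐ − rₚ) / (rₐ + rₚ) = (7.425e+09 − 9.375e+08) / (7.425e+09 + 9.375e+08) ≈ 0.7758.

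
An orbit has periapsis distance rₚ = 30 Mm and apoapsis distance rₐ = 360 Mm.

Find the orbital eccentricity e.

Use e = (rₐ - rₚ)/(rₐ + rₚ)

Convert to SI: rₚ = 30 Mm = 3e+07 m; rₐ = 360 Mm = 3.6e+08 m.
e = (rₐ − rₚ) / (rₐ + rₚ).
e = (3.6e+08 − 3e+07) / (3.6e+08 + 3e+07) = 3.3e+08 / 3.9e+08 ≈ 0.8462.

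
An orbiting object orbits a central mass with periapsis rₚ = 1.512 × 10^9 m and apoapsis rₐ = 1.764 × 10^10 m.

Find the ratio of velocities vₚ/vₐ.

Conservation of angular momentum gives rₚvₚ = rₐvₐ, so vₚ/vₐ = rₐ/rₚ.
vₚ/vₐ = 1.764e+10 / 1.512e+09 ≈ 11.67.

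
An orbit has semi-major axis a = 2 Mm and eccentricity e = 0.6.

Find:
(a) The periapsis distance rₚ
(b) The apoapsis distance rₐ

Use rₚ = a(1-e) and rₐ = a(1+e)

Convert to SI: a = 2 Mm = 2e+06 m.
(a) rₚ = a(1 − e) = 2e+06 · (1 − 0.6) = 2e+06 · 0.4 ≈ 8e+05 m = 800 km.
(b) rₐ = a(1 + e) = 2e+06 · (1 + 0.6) = 2e+06 · 1.6 ≈ 3.2e+06 m = 3.2 Mm.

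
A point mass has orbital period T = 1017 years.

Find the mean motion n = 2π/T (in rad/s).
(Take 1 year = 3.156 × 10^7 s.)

Convert to SI: T = 1017 years = 3.20965e+10 s.
n = 2π / T.
n = 2π / 3.20965e+10 s ≈ 1.958e-10 rad/s.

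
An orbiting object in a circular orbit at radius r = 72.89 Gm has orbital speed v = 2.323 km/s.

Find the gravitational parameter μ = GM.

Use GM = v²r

Convert to SI: r = 72.89 Gm = 7.289e+10 m; v = 2.323 km/s = 2323 m/s.
For a circular orbit v² = GM/r, so GM = v² · r.
GM = (2323)² · 7.289e+10 m³/s² ≈ 3.933e+17 m³/s² = 3.933 × 10^17 m³/s².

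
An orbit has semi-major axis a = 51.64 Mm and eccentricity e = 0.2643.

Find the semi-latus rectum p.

Convert to SI: a = 51.64 Mm = 5.164e+07 m.
p = a (1 − e²).
p = 5.164e+07 · (1 − (0.2643)²) = 5.164e+07 · 0.930146 ≈ 4.803e+07 m = 48.03 Mm.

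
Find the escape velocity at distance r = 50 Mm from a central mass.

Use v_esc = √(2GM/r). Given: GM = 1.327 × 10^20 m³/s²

Convert to SI: r = 50 Mm = 5e+07 m.
Escape velocity comes from setting total energy to zero: ½v² − GM/r = 0 ⇒ v_esc = √(2GM / r).
v_esc = √(2 · 1.327e+20 / 5e+07) m/s ≈ 2.304e+06 m/s = 2304 km/s.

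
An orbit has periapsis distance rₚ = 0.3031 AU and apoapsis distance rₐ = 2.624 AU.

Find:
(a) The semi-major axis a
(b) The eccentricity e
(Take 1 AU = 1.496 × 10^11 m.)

Convert to SI: rₚ = 0.3031 AU = 4.53438e+10 m; rₐ = 2.624 AU = 3.9255e+11 m.
(a) a = (rₚ + rₐ) / 2 = (4.53438e+10 + 3.9255e+11) / 2 ≈ 2.189e+11 m = 1.464 AU.
(b) e = (rₐ − rₚ) / (rₐ + rₚ) = (3.9255e+11 − 4.53438e+10) / (3.9255e+11 + 4.53438e+10) ≈ 0.7929.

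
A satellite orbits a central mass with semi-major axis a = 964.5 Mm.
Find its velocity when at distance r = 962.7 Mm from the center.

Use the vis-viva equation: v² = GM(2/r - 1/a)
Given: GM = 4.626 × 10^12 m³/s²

Convert to SI: a = 964.5 Mm = 9.645e+08 m; r = 962.7 Mm = 9.627e+08 m.
Vis-viva: v = √(GM · (2/r − 1/a)).
2/r − 1/a = 2/9.627e+08 − 1/9.645e+08 = 1.04068e-09 m⁻¹.
v = √(4.626e+12 · 1.04068e-09) m/s ≈ 69.38 m/s = 69.38 m/s.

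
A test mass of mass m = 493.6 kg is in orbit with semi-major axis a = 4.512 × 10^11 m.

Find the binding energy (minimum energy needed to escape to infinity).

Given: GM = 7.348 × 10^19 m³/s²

Total orbital energy is E = −GMm/(2a); binding energy is E_bind = −E = GMm/(2a).
E_bind = 7.348e+19 · 493.6 / (2 · 4.512e+11) J ≈ 4.019e+10 J = 40.19 GJ.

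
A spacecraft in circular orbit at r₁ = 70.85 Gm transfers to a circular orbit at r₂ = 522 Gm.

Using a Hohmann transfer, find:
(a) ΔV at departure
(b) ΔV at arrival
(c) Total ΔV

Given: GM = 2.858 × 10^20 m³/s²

Convert to SI: r₁ = 70.85 Gm = 7.085e+10 m; r₂ = 522 Gm = 5.22e+11 m.
Transfer semi-major axis: a_t = (r₁ + r₂)/2 = (7.085e+10 + 5.22e+11)/2 = 2.96425e+11 m.
Circular speeds: v₁ = √(GM/r₁) = 63512.8 m/s, v₂ = √(GM/r₂) = 23398.9 m/s.
Transfer speeds (vis-viva v² = GM(2/r − 1/a_t)): v₁ᵗ = 84282.8 m/s, v₂ᵗ = 11439.5 m/s.
(a) ΔV₁ = |v₁ᵗ − v₁| ≈ 2.077e+04 m/s = 20.77 km/s.
(b) ΔV₂ = |v₂ − v₂ᵗ| ≈ 1.196e+04 m/s = 11.96 km/s.
(c) ΔV_total = ΔV₁ + ΔV₂ ≈ 3.273e+04 m/s = 32.73 km/s.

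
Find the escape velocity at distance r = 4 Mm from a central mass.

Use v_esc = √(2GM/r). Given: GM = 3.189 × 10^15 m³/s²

Convert to SI: r = 4 Mm = 4e+06 m.
Escape velocity comes from setting total energy to zero: ½v² − GM/r = 0 ⇒ v_esc = √(2GM / r).
v_esc = √(2 · 3.189e+15 / 4e+06) m/s ≈ 3.993e+04 m/s = 39.93 km/s.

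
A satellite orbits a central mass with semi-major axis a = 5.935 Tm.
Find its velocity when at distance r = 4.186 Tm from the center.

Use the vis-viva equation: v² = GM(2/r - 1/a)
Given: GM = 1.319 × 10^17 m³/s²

Convert to SI: a = 5.935 Tm = 5.935e+12 m; r = 4.186 Tm = 4.186e+12 m.
Vis-viva: v = √(GM · (2/r − 1/a)).
2/r − 1/a = 2/4.186e+12 − 1/5.935e+12 = 3.09291e-13 m⁻¹.
v = √(1.319e+17 · 3.09291e-13) m/s ≈ 202 m/s = 202 m/s.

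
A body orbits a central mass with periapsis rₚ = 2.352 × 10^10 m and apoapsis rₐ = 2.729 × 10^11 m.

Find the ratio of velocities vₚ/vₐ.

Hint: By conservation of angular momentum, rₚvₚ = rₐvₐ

Conservation of angular momentum gives rₚvₚ = rₐvₐ, so vₚ/vₐ = rₐ/rₚ.
vₚ/vₐ = 2.729e+11 / 2.352e+10 ≈ 11.6.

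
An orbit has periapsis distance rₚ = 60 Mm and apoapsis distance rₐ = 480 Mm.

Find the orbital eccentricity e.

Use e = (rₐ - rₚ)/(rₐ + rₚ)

Convert to SI: rₚ = 60 Mm = 6e+07 m; rₐ = 480 Mm = 4.8e+08 m.
e = (rₐ − rₚ) / (rₐ + rₚ).
e = (4.8e+08 − 6e+07) / (4.8e+08 + 6e+07) = 4.2e+08 / 5.4e+08 ≈ 0.7778.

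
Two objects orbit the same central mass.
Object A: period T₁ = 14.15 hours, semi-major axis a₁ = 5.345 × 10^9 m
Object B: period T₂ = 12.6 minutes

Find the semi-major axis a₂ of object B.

Convert to SI: T₁ = 14.15 hours = 50940 s; T₂ = 12.6 minutes = 756 s.
Kepler's third law: (T₁/T₂)² = (a₁/a₂)³ ⇒ a₂ = a₁ · (T₂/T₁)^(2/3).
T₂/T₁ = 756 / 50940 = 0.014841.
a₂ = 5.345e+09 · (0.014841)^(2/3) m ≈ 3.228e+08 m = 3.228 × 10^8 m.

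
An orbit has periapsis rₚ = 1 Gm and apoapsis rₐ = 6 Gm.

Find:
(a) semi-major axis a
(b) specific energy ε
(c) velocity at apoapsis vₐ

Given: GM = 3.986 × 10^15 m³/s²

Convert to SI: rₚ = 1 Gm = 1e+09 m; rₐ = 6 Gm = 6e+09 m.
(a) a = (rₚ + rₐ)/2 = (1e+09 + 6e+09)/2 ≈ 3.5e+09 m
(b) With a = (rₚ + rₐ)/2 = 3.5e+09 m, ε = −GM/(2a) = −3.986e+15/(2 · 3.5e+09) J/kg ≈ -5.694e+05 J/kg
(c) With a = (rₚ + rₐ)/2 = 3.5e+09 m, vₐ = √(GM (2/rₐ − 1/a)) = √(3.986e+15 · (2/6e+09 − 1/3.5e+09)) m/s ≈ 435.7 m/s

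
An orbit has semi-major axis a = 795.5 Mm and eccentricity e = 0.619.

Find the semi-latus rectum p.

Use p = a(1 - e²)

Convert to SI: a = 795.5 Mm = 7.955e+08 m.
p = a (1 − e²).
p = 7.955e+08 · (1 − (0.619)²) = 7.955e+08 · 0.616839 ≈ 4.907e+08 m = 490.7 Mm.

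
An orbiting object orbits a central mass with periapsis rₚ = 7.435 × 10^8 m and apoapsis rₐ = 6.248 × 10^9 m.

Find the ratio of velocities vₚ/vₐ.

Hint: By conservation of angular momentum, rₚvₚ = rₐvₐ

Conservation of angular momentum gives rₚvₚ = rₐvₐ, so vₚ/vₐ = rₐ/rₚ.
vₚ/vₐ = 6.248e+09 / 7.435e+08 ≈ 8.403.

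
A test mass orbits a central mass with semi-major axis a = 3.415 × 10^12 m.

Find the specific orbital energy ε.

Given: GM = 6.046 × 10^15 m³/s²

ε = −GM / (2a).
ε = −6.046e+15 / (2 · 3.415e+12) J/kg ≈ -885.2 J/kg = -885.2 J/kg.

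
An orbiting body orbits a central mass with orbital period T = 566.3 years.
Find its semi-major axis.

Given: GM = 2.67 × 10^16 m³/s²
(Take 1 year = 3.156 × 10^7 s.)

Convert to SI: T = 566.3 years = 1.78724e+10 s.
Invert Kepler's third law: a = (GM · T² / (4π²))^(1/3).
Substituting T = 1.78724e+10 s and GM = 2.67e+16 m³/s²:
a = (2.67e+16 · (1.78724e+10)² / (4π²))^(1/3) m
a ≈ 6e+11 m = 600 Gm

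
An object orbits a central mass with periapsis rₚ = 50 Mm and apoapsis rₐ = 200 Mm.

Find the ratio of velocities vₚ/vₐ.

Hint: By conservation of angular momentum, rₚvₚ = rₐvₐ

Convert to SI: rₚ = 50 Mm = 5e+07 m; rₐ = 200 Mm = 2e+08 m.
Conservation of angular momentum gives rₚvₚ = rₐvₐ, so vₚ/vₐ = rₐ/rₚ.
vₚ/vₐ = 2e+08 / 5e+07 ≈ 4.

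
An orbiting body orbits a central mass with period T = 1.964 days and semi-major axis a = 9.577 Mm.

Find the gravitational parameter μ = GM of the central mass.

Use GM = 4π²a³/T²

Convert to SI: T = 1.964 days = 169690 s; a = 9.577 Mm = 9.577e+06 m.
GM = 4π² · a³ / T².
GM = 4π² · (9.577e+06)³ / (169690)² m³/s² ≈ 1.204e+12 m³/s² = 1.204 × 10^12 m³/s².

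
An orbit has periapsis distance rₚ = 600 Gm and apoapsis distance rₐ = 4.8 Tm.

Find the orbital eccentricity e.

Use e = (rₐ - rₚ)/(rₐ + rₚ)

Convert to SI: rₚ = 600 Gm = 6e+11 m; rₐ = 4.8 Tm = 4.8e+12 m.
e = (rₐ − rₚ) / (rₐ + rₚ).
e = (4.8e+12 − 6e+11) / (4.8e+12 + 6e+11) = 4.2e+12 / 5.4e+12 ≈ 0.7778.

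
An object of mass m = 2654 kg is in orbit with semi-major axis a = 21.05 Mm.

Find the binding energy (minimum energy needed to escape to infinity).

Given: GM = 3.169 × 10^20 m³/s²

Convert to SI: a = 21.05 Mm = 2.105e+07 m.
Total orbital energy is E = −GMm/(2a); binding energy is E_bind = −E = GMm/(2a).
E_bind = 3.169e+20 · 2654 / (2 · 2.105e+07) J ≈ 1.998e+16 J = 19.98 PJ.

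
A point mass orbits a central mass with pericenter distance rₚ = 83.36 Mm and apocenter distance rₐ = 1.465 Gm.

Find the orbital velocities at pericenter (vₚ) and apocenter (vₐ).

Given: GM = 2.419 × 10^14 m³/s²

Convert to SI: rₚ = 83.36 Mm = 8.336e+07 m; rₐ = 1.465 Gm = 1.465e+09 m.
Use the vis-viva equation v² = GM(2/r − 1/a) with a = (rₚ + rₐ)/2 = (8.336e+07 + 1.465e+09)/2 = 7.7418e+08 m.
vₚ = √(GM · (2/rₚ − 1/a)) = √(2.419e+14 · (2/8.336e+07 − 1/7.7418e+08)) m/s ≈ 2343 m/s = 2.343 km/s.
vₐ = √(GM · (2/rₐ − 1/a)) = √(2.419e+14 · (2/1.465e+09 − 1/7.7418e+08)) m/s ≈ 133.3 m/s = 133.3 m/s.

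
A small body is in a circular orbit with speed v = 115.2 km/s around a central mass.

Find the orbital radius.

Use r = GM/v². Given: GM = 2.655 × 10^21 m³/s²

Convert to SI: v = 115.2 km/s = 115200 m/s.
For a circular orbit, v² = GM / r, so r = GM / v².
r = 2.655e+21 / (115200)² m ≈ 2.001e+11 m = 200.1 Gm.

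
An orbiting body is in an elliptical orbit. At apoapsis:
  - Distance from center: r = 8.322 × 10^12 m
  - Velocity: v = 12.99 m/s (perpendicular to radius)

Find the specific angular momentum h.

With v perpendicular to r, h = r · v.
h = 8.322e+12 · 12.99 m²/s ≈ 1.081e+14 m²/s.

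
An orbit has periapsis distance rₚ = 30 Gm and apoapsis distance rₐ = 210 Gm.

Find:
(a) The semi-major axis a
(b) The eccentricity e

Convert to SI: rₚ = 30 Gm = 3e+10 m; rₐ = 210 Gm = 2.1e+11 m.
(a) a = (rₚ + rₐ) / 2 = (3e+10 + 2.1e+11) / 2 ≈ 1.2e+11 m = 120 Gm.
(b) e = (rₐ − rₚ) / (rₐ + rₚ) = (2.1e+11 − 3e+10) / (2.1e+11 + 3e+10) ≈ 0.75.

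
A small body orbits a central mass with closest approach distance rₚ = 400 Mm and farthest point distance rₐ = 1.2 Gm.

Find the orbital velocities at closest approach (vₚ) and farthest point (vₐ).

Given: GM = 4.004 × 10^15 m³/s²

Convert to SI: rₚ = 400 Mm = 4e+08 m; rₐ = 1.2 Gm = 1.2e+09 m.
Use the vis-viva equation v² = GM(2/r − 1/a) with a = (rₚ + rₐ)/2 = (4e+08 + 1.2e+09)/2 = 8e+08 m.
vₚ = √(GM · (2/rₚ − 1/a)) = √(4.004e+15 · (2/4e+08 − 1/8e+08)) m/s ≈ 3875 m/s = 3.875 km/s.
vₐ = √(GM · (2/rₐ − 1/a)) = √(4.004e+15 · (2/1.2e+09 − 1/8e+08)) m/s ≈ 1292 m/s = 1.292 km/s.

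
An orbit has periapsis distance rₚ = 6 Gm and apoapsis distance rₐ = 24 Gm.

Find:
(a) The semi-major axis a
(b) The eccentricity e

Convert to SI: rₚ = 6 Gm = 6e+09 m; rₐ = 24 Gm = 2.4e+10 m.
(a) a = (rₚ + rₐ) / 2 = (6e+09 + 2.4e+10) / 2 ≈ 1.5e+10 m = 15 Gm.
(b) e = (rₐ − rₚ) / (rₐ + rₚ) = (2.4e+10 − 6e+09) / (2.4e+10 + 6e+09) ≈ 0.6.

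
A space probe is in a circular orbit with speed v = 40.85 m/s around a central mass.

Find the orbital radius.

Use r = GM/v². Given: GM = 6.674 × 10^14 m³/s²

For a circular orbit, v² = GM / r, so r = GM / v².
r = 6.674e+14 / (40.85)² m ≈ 3.999e+11 m = 399.9 Gm.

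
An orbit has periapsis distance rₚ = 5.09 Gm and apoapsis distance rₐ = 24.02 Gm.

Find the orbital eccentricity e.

Convert to SI: rₚ = 5.09 Gm = 5.09e+09 m; rₐ = 24.02 Gm = 2.402e+10 m.
e = (rₐ − rₚ) / (rₐ + rₚ).
e = (2.402e+10 − 5.09e+09) / (2.402e+10 + 5.09e+09) = 1.893e+10 / 2.911e+10 ≈ 0.6503.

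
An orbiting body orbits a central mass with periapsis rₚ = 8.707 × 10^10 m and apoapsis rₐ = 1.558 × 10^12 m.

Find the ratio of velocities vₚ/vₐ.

Conservation of angular momentum gives rₚvₚ = rₐvₐ, so vₚ/vₐ = rₐ/rₚ.
vₚ/vₐ = 1.558e+12 / 8.707e+10 ≈ 17.89.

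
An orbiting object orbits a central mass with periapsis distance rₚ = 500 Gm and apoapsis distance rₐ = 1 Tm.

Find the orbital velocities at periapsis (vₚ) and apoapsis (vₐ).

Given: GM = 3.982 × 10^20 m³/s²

Convert to SI: rₚ = 500 Gm = 5e+11 m; rₐ = 1 Tm = 1e+12 m.
Use the vis-viva equation v² = GM(2/r − 1/a) with a = (rₚ + rₐ)/2 = (5e+11 + 1e+12)/2 = 7.5e+11 m.
vₚ = √(GM · (2/rₚ − 1/a)) = √(3.982e+20 · (2/5e+11 − 1/7.5e+11)) m/s ≈ 3.259e+04 m/s = 32.59 km/s.
vₐ = √(GM · (2/rₐ − 1/a)) = √(3.982e+20 · (2/1e+12 − 1/7.5e+11)) m/s ≈ 1.629e+04 m/s = 16.29 km/s.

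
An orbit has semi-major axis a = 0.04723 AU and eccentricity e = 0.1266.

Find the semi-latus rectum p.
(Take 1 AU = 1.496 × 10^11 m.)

Convert to SI: a = 0.04723 AU = 7.06561e+09 m.
p = a (1 − e²).
p = 7.06561e+09 · (1 − (0.1266)²) = 7.06561e+09 · 0.983972 ≈ 6.952e+09 m = 0.04647 AU.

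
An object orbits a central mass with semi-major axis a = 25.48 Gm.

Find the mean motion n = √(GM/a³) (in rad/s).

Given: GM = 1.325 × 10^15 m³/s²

Convert to SI: a = 25.48 Gm = 2.548e+10 m.
n = √(GM / a³).
n = √(1.325e+15 / (2.548e+10)³) rad/s ≈ 8.95e-09 rad/s.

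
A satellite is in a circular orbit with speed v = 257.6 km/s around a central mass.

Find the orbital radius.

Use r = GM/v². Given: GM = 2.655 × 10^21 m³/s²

Convert to SI: v = 257.6 km/s = 257600 m/s.
For a circular orbit, v² = GM / r, so r = GM / v².
r = 2.655e+21 / (257600)² m ≈ 4.001e+10 m = 40.01 Gm.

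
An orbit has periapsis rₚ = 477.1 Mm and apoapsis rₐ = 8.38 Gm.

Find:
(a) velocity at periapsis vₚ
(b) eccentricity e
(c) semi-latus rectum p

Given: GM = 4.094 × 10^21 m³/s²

Convert to SI: rₚ = 477.1 Mm = 4.771e+08 m; rₐ = 8.38 Gm = 8.38e+09 m.
(a) With a = (rₚ + rₐ)/2 = 4.42855e+09 m, vₚ = √(GM (2/rₚ − 1/a)) = √(4.094e+21 · (2/4.771e+08 − 1/4.42855e+09)) m/s ≈ 4.03e+06 m/s
(b) e = (rₐ − rₚ)/(rₐ + rₚ) = (8.38e+09 − 4.771e+08)/(8.38e+09 + 4.771e+08) ≈ 0.8923
(c) From a = (rₚ + rₐ)/2 = 4.42855e+09 m and e = (rₐ − rₚ)/(rₐ + rₚ) = 0.892267, p = a(1 − e²) = 4.42855e+09 · (1 − (0.892267)²) ≈ 9.028e+08 m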